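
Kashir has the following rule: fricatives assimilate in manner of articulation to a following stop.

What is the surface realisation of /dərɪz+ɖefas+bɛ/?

/z/ is a voiced alveolar fricative. The following trigger /ɖ/ is a stop, so /z/ must become a stop as well.
A voiced alveolar stop is [d], so the surface segment is [d].
The same rule applies at the second boundary: /s/ → [t] next to /b/.

[dərɪdɖefatbɛ]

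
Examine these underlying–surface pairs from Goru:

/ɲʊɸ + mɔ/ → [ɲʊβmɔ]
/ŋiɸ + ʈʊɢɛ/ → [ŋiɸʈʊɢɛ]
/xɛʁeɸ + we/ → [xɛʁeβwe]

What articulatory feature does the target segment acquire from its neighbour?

Comparing underlying and surface forms, /ɸ/ → [β] is the alternation; the neighbouring /m/ is constant.
/ɸ/ is voiceless while /m/ is voiced; the output [β] is voiced, matching the trigger — so the feature that spreads is voicing.
The same holds elsewhere in the data: /ɸ/ → [β] before /w/ (voiceless → voiced, matching voiced) — only voicing changes, and always toward the following segment.
No alternation appears in [ŋiɸʈʊɢɛ]: there the adjacent consonants already agree in voicing (/ɸ/ and /ʈ/ are both voiceless), so this form is consistent with the same rule.

voicing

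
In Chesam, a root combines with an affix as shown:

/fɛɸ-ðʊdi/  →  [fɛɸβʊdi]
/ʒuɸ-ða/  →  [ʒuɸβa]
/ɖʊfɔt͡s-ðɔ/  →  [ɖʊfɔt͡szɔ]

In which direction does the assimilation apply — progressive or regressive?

progressive

The segment that alternates is /ð/, which surfaces as [β] when adjacent to /ɸ/.
/ð/ is dental while /ɸ/ is bilabial; the output [β] is bilabial, matching the trigger — so the feature that spreads is place.
The same holds elsewhere in the data: /ð/ → [z] after /t͡s/ (dental → alveolar, matching alveolar) — only place changes, and always toward the preceding segment.
Since the segment that changes follows the conditioning segment, the assimilation is progressive.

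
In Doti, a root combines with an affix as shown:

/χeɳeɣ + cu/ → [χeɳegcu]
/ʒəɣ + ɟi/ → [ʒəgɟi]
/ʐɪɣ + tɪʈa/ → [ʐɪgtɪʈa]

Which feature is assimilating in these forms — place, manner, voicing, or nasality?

manner

The segment that alternates is /ɣ/, which surfaces as [g] when adjacent to /c/.
/ɣ/ is a fricative while /c/ is a stop; the output [g] is a stop, matching the trigger — so the feature that spreads is manner.
The same holds elsewhere in the data: /ɣ/ → [g] before /ɟ/ (fricative → stop, matching a stop); /ɣ/ → [g] before /t/ (fricative → stop, matching a stop) — only manner changes, and always toward the following segment.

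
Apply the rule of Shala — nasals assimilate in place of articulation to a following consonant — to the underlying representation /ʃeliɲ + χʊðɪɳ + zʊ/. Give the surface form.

[ʃeliɴχʊðɪnzʊ]

The rule targets /ɲ/ (voiced palatal nasal), which sits before the trigger /χ/ (uvular).
The voiced uvular nasal is [ɴ], so /ɲ/ → [ɴ].
The same rule applies at the second boundary: /ɳ/ → [n] next to /z/.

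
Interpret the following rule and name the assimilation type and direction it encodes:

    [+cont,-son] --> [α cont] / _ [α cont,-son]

regressive manner assimilation

The shared variable α links the value of [cont] on the target to that of the neighbouring obstruent. [cont] distinguishes stops from fricatives — a manner-of-articulation feature — so this is manner assimilation.
The conditioning segment sits to the right of the focus bar, meaning the trigger follows the segment that changes — regressive assimilation.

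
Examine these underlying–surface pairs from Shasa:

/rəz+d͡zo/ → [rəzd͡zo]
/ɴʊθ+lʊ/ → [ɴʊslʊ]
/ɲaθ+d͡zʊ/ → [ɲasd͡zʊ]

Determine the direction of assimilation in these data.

The segment that alternates is /θ/, which surfaces as [s] when adjacent to /l/.
The change dental → alveolar matches the place of the following /l/, identifying this as place assimilation.
The other alternating form patterns the same way: /θ/ → [s] before /d͡z/ (dental → alveolar, matching alveolar) — only place changes, and always toward the following segment.
Nothing changes in [rəzd͡zo]: there the adjacent consonants already agree in place (/z/ and /d͡z/ are both alveolar), so this form is consistent with the same rule.
The trigger is the following segment, so the direction is regressive (anticipatory).

regressive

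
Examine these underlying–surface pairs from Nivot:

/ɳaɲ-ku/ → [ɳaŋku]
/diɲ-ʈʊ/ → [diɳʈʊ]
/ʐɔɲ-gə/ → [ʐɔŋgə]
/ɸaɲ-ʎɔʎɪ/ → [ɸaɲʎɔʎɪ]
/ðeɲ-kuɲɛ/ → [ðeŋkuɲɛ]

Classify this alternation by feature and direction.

Underlying /ɲ/ is realised as [ŋ] next to /k/; /k/ itself does not change.
/ɲ/ is palatal while /k/ is velar; the output [ŋ] is velar, matching the trigger — so the feature that spreads is place.
Manner and voice are unchanged, so the assimilation is partial, not total.
The other alternating forms pattern the same way: /ɲ/ → [ɳ] before /ʈ/ (palatal → retroflex, matching retroflex); /ɲ/ → [ŋ] before /g/ (palatal → velar, matching velar) — only place changes, and always toward the following segment.
No alternation appears in [ɸaɲʎɔʎɪ]: there the adjacent consonants already agree in place (/ɲ/ and /ʎ/ are both palatal), so this form is consistent with the same rule.
The trigger is the following segment, so the direction is regressive (anticipatory).

regressive place assimilation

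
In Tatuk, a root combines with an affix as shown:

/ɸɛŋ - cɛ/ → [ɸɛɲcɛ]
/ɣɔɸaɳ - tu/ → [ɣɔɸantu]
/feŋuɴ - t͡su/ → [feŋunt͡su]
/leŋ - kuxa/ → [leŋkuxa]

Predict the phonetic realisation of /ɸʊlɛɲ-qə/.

[ɸʊlɛɴqə]

The data show regressive place assimilation: /ŋ/ → [ɲ] before /c/; /ɳ/ → [n] before /t/; /ɴ/ → [n] before /t͡s/. In each pair only place changes, matching the following consonant, while manner and voice stay constant.
Nothing changes in [leŋkuxa]: there the adjacent consonants already agree in place (/ŋ/ and /k/ are both velar), so this form is consistent with the same rule.
The rule targets /ɲ/ (voiced palatal nasal), which sits before the trigger /q/ (uvular).
The voiced uvular nasal is [ɴ], so /ɲ/ → [ɴ].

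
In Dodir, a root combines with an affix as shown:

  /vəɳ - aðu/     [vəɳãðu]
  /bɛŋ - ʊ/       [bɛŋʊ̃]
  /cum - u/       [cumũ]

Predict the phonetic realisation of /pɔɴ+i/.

The data show progressive nasality assimilation (vowel nasalisation): /a/ → [ã] after /ɳ/; /ʊ/ → [ʊ̃] after /ŋ/; /u/ → [ũ] after /m/ — a vowel is nasalised by an immediately preceding nasal consonant.
/i/ sits next to the nasal /ɴ/ and is therefore nasalised to [ĩ].

[pɔɴĩ]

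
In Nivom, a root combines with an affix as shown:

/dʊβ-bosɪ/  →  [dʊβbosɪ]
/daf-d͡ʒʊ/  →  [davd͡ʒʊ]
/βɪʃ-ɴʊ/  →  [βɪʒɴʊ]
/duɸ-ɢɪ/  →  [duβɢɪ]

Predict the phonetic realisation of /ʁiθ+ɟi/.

The data show regressive voicing assimilation: /f/ → [v] before /d͡ʒ/; /ʃ/ → [ʒ] before /ɴ/; /ɸ/ → [β] before /ɢ/. In each pair only voicing changes, matching the following consonant, while place and manner stay constant.
No alternation appears in [dʊβbosɪ]: there the adjacent consonants already agree in voicing (/β/ and /b/ are both voiced), so this form is consistent with the same rule.
The rule targets /θ/ (voiceless dental fricative), which sits before the trigger /ɟ/ (voiced).
Changing only its voicing to voiced gives [ð] — the voiced dental fricative.

[ʁiðɟi]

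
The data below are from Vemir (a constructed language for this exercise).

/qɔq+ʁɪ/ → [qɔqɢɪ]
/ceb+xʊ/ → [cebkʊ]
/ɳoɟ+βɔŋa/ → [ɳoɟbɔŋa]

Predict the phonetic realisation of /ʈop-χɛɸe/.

The data show progressive manner assimilation: /ʁ/ → [ɢ] after /q/; /x/ → [k] after /b/; /β/ → [b] after /ɟ/. In each pair only manner changes, matching the preceding consonant, while place and voice stay constant.
/χ/ is a voiceless uvular fricative. The preceding trigger /p/ is a stop, so /χ/ must become a stop as well.
The voiceless uvular stop is [q], so /χ/ → [q].

[ʈopqɛɸe]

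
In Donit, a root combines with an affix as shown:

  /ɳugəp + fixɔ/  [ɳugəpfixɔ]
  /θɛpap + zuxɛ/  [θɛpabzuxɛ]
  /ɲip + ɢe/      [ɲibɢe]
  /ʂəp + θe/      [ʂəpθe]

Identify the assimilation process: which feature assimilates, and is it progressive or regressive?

The segment that alternates is /p/, which surfaces as [b] when adjacent to /z/.
/p/ is voiceless while /z/ is voiced; the output [b] is voiced, matching the trigger — so the feature that spreads is voicing.
Place and manner are unchanged, so the assimilation is partial, not total.
The same holds elsewhere in the data: /p/ → [b] before /ɢ/ (voiceless → voiced, matching voiced) — only voicing changes, and always toward the following segment.
Nothing changes in [ɳugəpfixɔ], [ʂəpθe]: there the adjacent consonants already agree in voicing (/p/ and /f/ are both voiceless; /p/ and /θ/ are both voiceless), so these forms are consistent with the same rule.
Since the segment that changes precedes the conditioning segment, the assimilation is regressive.

regressive voicing assimilation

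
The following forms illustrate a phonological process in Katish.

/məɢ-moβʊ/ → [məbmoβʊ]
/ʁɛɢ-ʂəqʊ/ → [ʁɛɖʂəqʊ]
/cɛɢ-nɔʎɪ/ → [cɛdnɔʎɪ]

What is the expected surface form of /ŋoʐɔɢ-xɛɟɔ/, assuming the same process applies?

The data show regressive place assimilation: /ɢ/ → [b] before /m/; /ɢ/ → [ɖ] before /ʂ/; /ɢ/ → [d] before /n/. In each pair only place changes, matching the following consonant, while manner and voice stay constant.
The rule targets /ɢ/ (voiced uvular stop), which sits before the trigger /x/ (velar).
Changing only its place to velar gives [g] — the voiced velar stop.

[ŋoʐɔgxɛɟɔ]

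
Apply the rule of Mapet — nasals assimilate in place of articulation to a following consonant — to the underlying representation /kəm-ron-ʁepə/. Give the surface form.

/m/ is a voiced bilabial nasal. The following trigger /r/ is alveolar, so /m/ must become alveolar as well.
Changing only its place to alveolar gives [n] — the voiced alveolar nasal.
The same rule applies at the second boundary: /n/ → [ɴ] next to /ʁ/.

[kənroɴʁepə]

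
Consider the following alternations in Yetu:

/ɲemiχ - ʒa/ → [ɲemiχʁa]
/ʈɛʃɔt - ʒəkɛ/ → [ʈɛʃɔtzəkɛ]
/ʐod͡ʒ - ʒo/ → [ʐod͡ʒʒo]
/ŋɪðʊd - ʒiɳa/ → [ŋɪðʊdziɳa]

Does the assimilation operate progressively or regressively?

The segment that alternates is /ʒ/, which surfaces as [ʁ] when adjacent to /χ/.
The change postalveolar → uvular matches the place of the preceding /χ/, identifying this as place assimilation.
Checking the remaining alternations: /ʒ/ → [z] after /t/ (postalveolar → alveolar, matching alveolar); /ʒ/ → [z] after /d/ (postalveolar → alveolar, matching alveolar) — only place changes, and always toward the preceding segment.
Nothing changes in [ʐod͡ʒʒo]: there the adjacent consonants already agree in place (/ʒ/ and /d͡ʒ/ are both postalveolar), so this form is consistent with the same rule.
Since the segment that changes follows the conditioning segment, the assimilation is progressive.

progressive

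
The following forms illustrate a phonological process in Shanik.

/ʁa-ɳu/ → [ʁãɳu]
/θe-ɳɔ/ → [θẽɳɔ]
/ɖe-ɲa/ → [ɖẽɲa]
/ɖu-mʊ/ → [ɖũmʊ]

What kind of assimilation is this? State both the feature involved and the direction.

The vowel /a/ surfaces as nasalised [ã] next to the following nasal /ɳ/ — it has acquired the [+nasal] feature of its neighbour.
Likewise in the remaining data: /e/ → [ẽ] before /ɳ/; /e/ → [ẽ] before /ɲ/; /u/ → [ũ] before /m/ — each time a vowel is nasalised next to a following nasal.
Because the conditioning nasal is to the right of the vowel that changes, the process is regressive (anticipatory).

regressive nasality assimilation (vowel nasalisation)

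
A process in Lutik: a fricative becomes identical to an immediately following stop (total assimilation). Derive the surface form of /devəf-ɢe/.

[devəɢɢe]

/f/ is the segment targeted by the rule; it sits immediately before /ɢ/, so it assimilates completely and surfaces as [ɢ].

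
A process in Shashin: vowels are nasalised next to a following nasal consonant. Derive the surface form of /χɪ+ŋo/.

[χɪ̃ŋo]

The vowel /ɪ/ is adjacent to the following nasal /ŋ/, so it acquires [+nasal] and surfaces as [ɪ̃].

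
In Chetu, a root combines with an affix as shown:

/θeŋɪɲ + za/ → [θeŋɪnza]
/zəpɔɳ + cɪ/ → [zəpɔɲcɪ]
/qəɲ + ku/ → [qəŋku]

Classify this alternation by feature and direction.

The segment that alternates is /ɲ/, which surfaces as [n] when adjacent to /z/.
The change palatal → alveolar matches the place of the following /z/, identifying this as place assimilation.
Manner and voice are unchanged, so the assimilation is partial, not total.
The other alternating forms pattern the same way: /ɳ/ → [ɲ] before /c/ (retroflex → palatal, matching palatal); /ɲ/ → [ŋ] before /k/ (palatal → velar, matching velar) — only place changes, and always toward the following segment.
The trigger is the following segment, so the direction is regressive (anticipatory).

regressive place assimilation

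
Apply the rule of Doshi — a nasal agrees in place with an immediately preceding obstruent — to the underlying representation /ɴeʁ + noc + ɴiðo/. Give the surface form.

[ɴeʁɴocɲiðo]

/n/ is a voiced alveolar nasal. The preceding trigger /ʁ/ is uvular, so /n/ must become uvular as well.
Changing only its place to uvular gives [ɴ] — the voiced uvular nasal.
At the second juncture, /ɴ/ likewise becomes [ɲ] adjacent to /c/.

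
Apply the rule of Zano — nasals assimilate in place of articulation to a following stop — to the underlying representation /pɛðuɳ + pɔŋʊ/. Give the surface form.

[pɛðumpɔŋʊ]

The rule targets /ɳ/ (voiced retroflex nasal), which sits before the trigger /p/ (bilabial).
The voiced bilabial nasal is [m], so /ɳ/ → [m].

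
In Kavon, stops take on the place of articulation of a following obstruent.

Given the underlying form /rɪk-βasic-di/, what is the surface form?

The rule targets /k/ (voiceless velar stop), which sits before the trigger /β/ (bilabial).
Changing only its place to bilabial gives [p] — the voiceless bilabial stop.
At the second juncture, /c/ likewise becomes [t] adjacent to /d/.

[rɪpβasitdi]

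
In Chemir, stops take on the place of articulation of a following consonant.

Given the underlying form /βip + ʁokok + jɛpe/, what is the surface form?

/p/ is a voiceless bilabial stop. The following trigger /ʁ/ is uvular, so /p/ must become uvular as well.
A voiceless uvular stop is [q], so the surface segment is [q].
The same rule applies at the second boundary: /k/ → [c] next to /j/.

[βiqʁokocjɛpe]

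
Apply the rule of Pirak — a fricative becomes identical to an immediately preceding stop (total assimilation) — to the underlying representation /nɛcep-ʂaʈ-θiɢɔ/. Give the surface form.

[nɛceppaʈʈiɢɔ]

/ʂ/ is the segment targeted by the rule; it sits immediately after /p/, so it assimilates completely and surfaces as [p].
At the second juncture, /θ/ likewise becomes [ʈ] adjacent to /ʈ/.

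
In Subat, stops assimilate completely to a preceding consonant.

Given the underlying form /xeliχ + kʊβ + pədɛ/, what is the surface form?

/k/ is the segment targeted by the rule; it sits immediately after /χ/, so it assimilates completely and surfaces as [χ].
The same rule applies at the second boundary: /p/ → [β] next to /β/.

[xeliχχʊββədɛ]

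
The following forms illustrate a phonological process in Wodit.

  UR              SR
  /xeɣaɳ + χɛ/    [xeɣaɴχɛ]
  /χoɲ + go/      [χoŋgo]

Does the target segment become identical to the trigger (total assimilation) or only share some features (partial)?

partial assimilation

Comparing underlying and surface forms, /ɳ/ → [ɴ] is the alternation; the neighbouring /χ/ is constant.
The change retroflex → uvular matches the place of the following /χ/, identifying this as place assimilation.
Manner and voice are unchanged, so the assimilation is partial, not total.
The same holds elsewhere in the data: /ɲ/ → [ŋ] before /g/ (palatal → velar, matching velar) — only place changes, and always toward the following segment.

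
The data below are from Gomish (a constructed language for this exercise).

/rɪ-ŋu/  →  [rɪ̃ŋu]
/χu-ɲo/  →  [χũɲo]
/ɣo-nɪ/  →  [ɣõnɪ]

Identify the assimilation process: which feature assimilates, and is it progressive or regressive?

The vowel /ɪ/ surfaces as nasalised [ɪ̃] next to the following nasal /ŋ/ — it has acquired the [+nasal] feature of its neighbour.
Likewise in the remaining data: /u/ → [ũ] before /ɲ/; /o/ → [õ] before /n/ — each time a vowel is nasalised next to a following nasal.
Because the conditioning nasal is to the right of the vowel that changes, the process is regressive (anticipatory).

regressive nasality assimilation (vowel nasalisation)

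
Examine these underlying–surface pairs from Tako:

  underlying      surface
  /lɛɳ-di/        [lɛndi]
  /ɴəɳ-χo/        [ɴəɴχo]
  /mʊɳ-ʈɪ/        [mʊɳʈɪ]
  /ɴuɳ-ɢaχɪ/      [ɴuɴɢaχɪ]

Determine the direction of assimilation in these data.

regressive

Comparing underlying and surface forms, /ɳ/ → [n] is the alternation; the neighbouring /d/ is constant.
The change retroflex → alveolar matches the place of the following /d/, identifying this as place assimilation.
The other alternating forms pattern the same way: /ɳ/ → [ɴ] before /χ/ (retroflex → uvular, matching uvular); /ɳ/ → [ɴ] before /ɢ/ (retroflex → uvular, matching uvular) — only place changes, and always toward the following segment.
No alternation appears in [mʊɳʈɪ]: there the adjacent consonants already agree in place (/ɳ/ and /ʈ/ are both retroflex), so this form is consistent with the same rule.
Since the segment that changes precedes the conditioning segment, the assimilation is regressive.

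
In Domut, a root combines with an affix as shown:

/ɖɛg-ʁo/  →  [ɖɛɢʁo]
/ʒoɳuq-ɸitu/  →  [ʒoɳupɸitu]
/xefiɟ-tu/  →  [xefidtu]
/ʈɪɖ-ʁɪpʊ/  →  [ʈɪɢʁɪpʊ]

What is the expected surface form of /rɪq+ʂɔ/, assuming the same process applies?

The data show regressive place assimilation: /g/ → [ɢ] before /ʁ/; /q/ → [p] before /ɸ/; /ɟ/ → [d] before /t/; /ɖ/ → [ɢ] before /ʁ/. In each pair only place changes, matching the following consonant, while manner and voice stay constant.
/q/ is a voiceless uvular stop. The following trigger /ʂ/ is retroflex, so /q/ must become retroflex as well.
Changing only its place to retroflex gives [ʈ] — the voiceless retroflex stop.

[rɪʈʂɔ]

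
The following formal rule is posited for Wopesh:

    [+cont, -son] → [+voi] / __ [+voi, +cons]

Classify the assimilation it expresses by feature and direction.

regressive voicing assimilation

The target ([+cont, -son], fricatives) acquires [+voi] next to a voiced consonant ([+voi, +cons]) — it takes on the voicing of its neighbour, so the feature that spreads is voicing.
The conditioning segment sits to the right of the focus bar, meaning the trigger follows the segment that changes — regressive assimilation.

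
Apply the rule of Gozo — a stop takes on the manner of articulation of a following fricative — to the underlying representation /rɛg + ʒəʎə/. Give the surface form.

/g/ is a voiced velar stop. The following trigger /ʒ/ is a fricative, so /g/ must become a fricative as well.
A voiced velar fricative is [ɣ], so the surface segment is [ɣ].

[rɛɣʒəʎə]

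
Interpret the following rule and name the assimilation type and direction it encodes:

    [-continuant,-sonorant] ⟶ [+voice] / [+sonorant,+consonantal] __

progressive voicing assimilation

The target ([-continuant,-sonorant], stops) acquires [+voice] next to a sonorant consonant ([+sonorant,+consonantal]) — it takes on the voicing of its neighbour, so the feature that spreads is voicing.
Since the environment is written before the underscore, the trigger precedes the target; the direction is progressive.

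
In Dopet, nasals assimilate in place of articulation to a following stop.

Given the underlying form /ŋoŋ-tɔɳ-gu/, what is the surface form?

[ŋontɔŋgu]

The rule targets /ŋ/ (voiced velar nasal), which sits before the trigger /t/ (alveolar).
A voiced alveolar nasal is [n], so the surface segment is [n].
The same rule applies at the second boundary: /ɳ/ → [ŋ] next to /g/.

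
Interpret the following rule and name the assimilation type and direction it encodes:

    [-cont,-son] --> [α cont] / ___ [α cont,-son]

The rule copies [cont] (continuancy) from the environment onto the target stops; since [±cont] encodes the stop/fricative manner contrast, the assimilating dimension is manner.
The conditioning segment sits to the right of the focus bar, meaning the trigger follows the segment that changes — regressive assimilation.

regressive manner assimilation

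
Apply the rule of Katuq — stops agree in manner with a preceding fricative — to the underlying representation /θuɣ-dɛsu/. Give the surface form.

The rule targets /d/ (voiced alveolar stop), which sits after the trigger /ɣ/ (fricative).
The voiced alveolar fricative is [z], so /d/ → [z].

[θuɣzɛsu]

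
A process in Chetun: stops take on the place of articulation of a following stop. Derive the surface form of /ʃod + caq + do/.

The rule targets /d/ (voiced alveolar stop), which sits before the trigger /c/ (palatal).
The voiced palatal stop is [ɟ], so /d/ → [ɟ].
The same rule applies at the second boundary: /q/ → [t] next to /d/.

[ʃoɟcatdo]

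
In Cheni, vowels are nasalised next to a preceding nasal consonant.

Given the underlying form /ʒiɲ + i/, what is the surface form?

[ʒiɲĩ]

The vowel /i/ is adjacent to the preceding nasal /ɲ/, so it acquires [+nasal] and surfaces as [ĩ].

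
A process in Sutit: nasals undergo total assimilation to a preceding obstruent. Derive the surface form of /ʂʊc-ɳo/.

[ʂʊcco]

/ɳ/ is the segment targeted by the rule; it sits immediately after /c/, so it assimilates completely and surfaces as [c].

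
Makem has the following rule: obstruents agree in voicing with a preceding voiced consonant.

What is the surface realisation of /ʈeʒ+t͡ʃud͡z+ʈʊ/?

[ʈeʒd͡ʒud͡zɖʊ]

The rule targets /t͡ʃ/ (voiceless postalveolar affricate), which sits after the trigger /ʒ/ (voiced).
The voiced postalveolar affricate is [d͡ʒ], so /t͡ʃ/ → [d͡ʒ].
At the second juncture, /ʈ/ likewise becomes [ɖ] adjacent to /d͡z/.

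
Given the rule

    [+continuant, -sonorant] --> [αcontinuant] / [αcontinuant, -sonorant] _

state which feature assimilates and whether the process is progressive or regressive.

progressive manner assimilation

The shared variable α links the value of [continuant] on the target to that of the neighbouring obstruent. [continuant] distinguishes stops from fricatives — a manner-of-articulation feature — so this is manner assimilation.
Since the environment is written before the underscore, the trigger precedes the target; the direction is progressive.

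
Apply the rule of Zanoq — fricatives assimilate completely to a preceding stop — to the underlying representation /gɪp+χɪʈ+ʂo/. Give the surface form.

[gɪppɪʈʈo]

/χ/ is the segment targeted by the rule; it sits immediately after /p/, so it assimilates completely and surfaces as [p].
At the second juncture, /ʂ/ likewise becomes [ʈ] adjacent to /ʈ/.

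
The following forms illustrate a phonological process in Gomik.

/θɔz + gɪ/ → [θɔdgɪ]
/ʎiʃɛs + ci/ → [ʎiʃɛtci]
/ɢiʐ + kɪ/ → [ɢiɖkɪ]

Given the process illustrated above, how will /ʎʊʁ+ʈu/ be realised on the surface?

The data show regressive manner assimilation: /z/ → [d] before /g/; /s/ → [t] before /c/; /ʐ/ → [ɖ] before /k/. In each pair only manner changes, matching the following consonant, while place and voice stay constant.
The rule targets /ʁ/ (voiced uvular fricative), which sits before the trigger /ʈ/ (stop).
Changing only its manner to stop gives [ɢ] — the voiced uvular stop.

[ʎʊɢʈu]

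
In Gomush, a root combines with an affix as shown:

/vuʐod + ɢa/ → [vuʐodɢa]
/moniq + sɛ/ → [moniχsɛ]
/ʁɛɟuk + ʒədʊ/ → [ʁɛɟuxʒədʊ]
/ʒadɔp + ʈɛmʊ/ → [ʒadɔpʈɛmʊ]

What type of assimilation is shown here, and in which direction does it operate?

Underlying /q/ is realised as [χ] next to /s/; /s/ itself does not change.
The change stop → fricative matches the manner of the following /s/, identifying this as manner assimilation.
Place and voice are unchanged, so the assimilation is partial, not total.
Checking the remaining alternation: /k/ → [x] before /ʒ/ (stop → fricative, matching a fricative) — only manner changes, and always toward the following segment.
Nothing changes in [vuʐodɢa], [ʒadɔpʈɛmʊ]: there the adjacent consonants already agree in manner (/d/ and /ɢ/ are both stops; /p/ and /ʈ/ are both stops), so these forms are consistent with the same rule.
Since the segment that changes precedes the conditioning segment, the assimilation is regressive.

regressive manner assimilation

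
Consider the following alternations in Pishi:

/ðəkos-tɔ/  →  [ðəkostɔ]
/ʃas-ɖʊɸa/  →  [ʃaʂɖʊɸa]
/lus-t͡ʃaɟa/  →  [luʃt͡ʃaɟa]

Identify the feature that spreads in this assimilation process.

Comparing underlying and surface forms, /s/ → [ʂ] is the alternation; the neighbouring /ɖ/ is constant.
/s/ is alveolar while /ɖ/ is retroflex; the output [ʂ] is retroflex, matching the trigger — so the feature that spreads is place.
Checking the remaining alternation: /s/ → [ʃ] before /t͡ʃ/ (alveolar → postalveolar, matching postalveolar) — only place changes, and always toward the following segment.
No alternation appears in [ðəkostɔ]: there the adjacent consonants already agree in place (/s/ and /t/ are both alveolar), so this form is consistent with the same rule.

place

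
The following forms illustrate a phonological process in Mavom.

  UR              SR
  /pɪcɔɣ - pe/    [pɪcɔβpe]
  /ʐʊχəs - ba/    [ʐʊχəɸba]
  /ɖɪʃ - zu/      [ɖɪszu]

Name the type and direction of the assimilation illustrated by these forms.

regressive place assimilation

Comparing underlying and surface forms, /ɣ/ → [β] is the alternation; the neighbouring /p/ is constant.
The change velar → bilabial matches the place of the following /p/, identifying this as place assimilation.
Manner and voice are unchanged, so the assimilation is partial, not total.
The other alternating forms pattern the same way: /s/ → [ɸ] before /b/ (alveolar → bilabial, matching bilabial); /ʃ/ → [s] before /z/ (postalveolar → alveolar, matching alveolar) — only place changes, and always toward the following segment.
The trigger is the following segment, so the direction is regressive (anticipatory).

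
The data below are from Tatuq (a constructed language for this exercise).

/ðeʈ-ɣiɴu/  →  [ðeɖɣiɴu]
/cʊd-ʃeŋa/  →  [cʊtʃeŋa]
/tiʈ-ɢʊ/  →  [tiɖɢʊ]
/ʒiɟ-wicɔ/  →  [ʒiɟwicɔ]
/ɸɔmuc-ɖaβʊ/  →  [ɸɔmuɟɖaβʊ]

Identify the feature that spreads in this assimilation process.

voicing

Underlying /ʈ/ is realised as [ɖ] next to /ɣ/; /ɣ/ itself does not change.
The change voiceless → voiced matches the voicing of the following /ɣ/, identifying this as voicing assimilation.
The other alternating forms pattern the same way: /d/ → [t] before /ʃ/ (voiced → voiceless, matching voiceless); /ʈ/ → [ɖ] before /ɢ/ (voiceless → voiced, matching voiced); /c/ → [ɟ] before /ɖ/ (voiceless → voiced, matching voiced) — only voicing changes, and always toward the following segment.
No alternation appears in [ʒiɟwicɔ]: there the adjacent consonants already agree in voicing (/ɟ/ and /w/ are both voiced), so this form is consistent with the same rule.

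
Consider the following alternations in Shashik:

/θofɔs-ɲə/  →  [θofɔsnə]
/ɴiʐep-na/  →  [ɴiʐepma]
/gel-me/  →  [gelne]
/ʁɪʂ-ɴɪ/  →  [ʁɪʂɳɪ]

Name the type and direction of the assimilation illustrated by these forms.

progressive place assimilation

The segment that alternates is /ɲ/, which surfaces as [n] when adjacent to /s/.
The change palatal → alveolar matches the place of the preceding /s/, identifying this as place assimilation.
Manner and voice are unchanged, so the assimilation is partial, not total.
The other alternating forms pattern the same way: /n/ → [m] after /p/ (alveolar → bilabial, matching bilabial); /m/ → [n] after /l/ (bilabial → alveolar, matching alveolar); /ɴ/ → [ɳ] after /ʂ/ (uvular → retroflex, matching retroflex) — only place changes, and always toward the preceding segment.
Since the segment that changes follows the conditioning segment, the assimilation is progressive.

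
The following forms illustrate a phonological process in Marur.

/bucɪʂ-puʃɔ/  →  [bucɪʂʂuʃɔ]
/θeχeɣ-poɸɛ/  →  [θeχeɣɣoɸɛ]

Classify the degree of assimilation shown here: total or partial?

Comparing underlying and surface forms, /p/ → [ʂ] is the alternation; the neighbouring /ʂ/ is constant.
The output [ʂ] is identical to the trigger /ʂ/ — every feature (place, manner, voicing) has been copied — so this is total assimilation.
The remaining alternation confirms this: /p/ → [ɣ] after /ɣ/ — in each case the output is a copy of the preceding consonant.

total assimilation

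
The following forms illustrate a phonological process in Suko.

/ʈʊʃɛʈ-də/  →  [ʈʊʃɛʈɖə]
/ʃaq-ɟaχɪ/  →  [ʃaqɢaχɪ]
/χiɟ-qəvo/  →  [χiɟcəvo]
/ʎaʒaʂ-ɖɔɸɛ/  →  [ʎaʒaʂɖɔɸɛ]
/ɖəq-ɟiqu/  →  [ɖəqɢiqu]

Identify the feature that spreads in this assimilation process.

place

The segment that alternates is /d/, which surfaces as [ɖ] when adjacent to /ʈ/.
The change alveolar → retroflex matches the place of the preceding /ʈ/, identifying this as place assimilation.
The other alternating forms pattern the same way: /ɟ/ → [ɢ] after /q/ (palatal → uvular, matching uvular); /q/ → [c] after /ɟ/ (uvular → palatal, matching palatal) — only place changes, and always toward the preceding segment.
Nothing changes in [ʎaʒaʂɖɔɸɛ]: there the adjacent consonants already agree in place (/ɖ/ and /ʂ/ are both retroflex), so this form is consistent with the same rule.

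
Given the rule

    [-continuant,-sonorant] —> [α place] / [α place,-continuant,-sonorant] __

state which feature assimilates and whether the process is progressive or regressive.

progressive place assimilation

The rule copies the place features (abbreviated [place]) from the environment onto the target, so the assimilating feature is place.
The conditioning segment sits to the left of the focus bar, meaning the trigger precedes the segment that changes — progressive assimilation.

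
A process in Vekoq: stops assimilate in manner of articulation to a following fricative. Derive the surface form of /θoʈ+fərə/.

/ʈ/ is a voiceless retroflex stop. The following trigger /f/ is a fricative, so /ʈ/ must become a fricative as well.
The voiceless retroflex fricative is [ʂ], so /ʈ/ → [ʂ].

[θoʂfərə]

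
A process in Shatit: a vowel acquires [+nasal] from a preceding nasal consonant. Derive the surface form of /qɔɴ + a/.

[qɔɴã]

/a/ sits next to the nasal /ɴ/ and is therefore nasalised to [ã].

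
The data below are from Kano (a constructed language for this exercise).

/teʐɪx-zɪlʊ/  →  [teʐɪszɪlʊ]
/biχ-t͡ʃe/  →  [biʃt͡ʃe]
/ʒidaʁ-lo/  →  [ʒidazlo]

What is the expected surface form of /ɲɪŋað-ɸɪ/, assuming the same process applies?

[ɲɪŋaβɸɪ]

The data show regressive place assimilation: /x/ → [s] before /z/; /χ/ → [ʃ] before /t͡ʃ/; /ʁ/ → [z] before /l/. In each pair only place changes, matching the following consonant, while manner and voice stay constant.
/ð/ is a voiced dental fricative. The following trigger /ɸ/ is bilabial, so /ð/ must become bilabial as well.
The voiced bilabial fricative is [β], so /ð/ → [β].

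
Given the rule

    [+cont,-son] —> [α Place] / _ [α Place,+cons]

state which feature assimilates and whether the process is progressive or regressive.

regressive place assimilation

The rule copies the place features (abbreviated [Place]) from the environment onto the target, so the assimilating feature is place.
The conditioning segment sits to the right of the focus bar, meaning the trigger follows the segment that changes — regressive assimilation.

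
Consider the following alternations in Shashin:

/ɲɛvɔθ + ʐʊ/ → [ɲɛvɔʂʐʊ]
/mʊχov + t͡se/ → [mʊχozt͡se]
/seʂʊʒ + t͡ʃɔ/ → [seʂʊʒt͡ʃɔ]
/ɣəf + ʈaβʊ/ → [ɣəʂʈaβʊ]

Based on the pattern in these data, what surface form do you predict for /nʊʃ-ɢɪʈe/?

The data show regressive place assimilation: /θ/ → [ʂ] before /ʐ/; /v/ → [z] before /t͡s/; /f/ → [ʂ] before /ʈ/. In each pair only place changes, matching the following consonant, while manner and voice stay constant.
No alternation appears in [seʂʊʒt͡ʃɔ]: there the adjacent consonants already agree in place (/ʒ/ and /t͡ʃ/ are both postalveolar), so this form is consistent with the same rule.
/ʃ/ is a voiceless postalveolar fricative. The following trigger /ɢ/ is uvular, so /ʃ/ must become uvular as well.
Changing only its place to uvular gives [χ] — the voiceless uvular fricative.

[nʊχɢɪʈe]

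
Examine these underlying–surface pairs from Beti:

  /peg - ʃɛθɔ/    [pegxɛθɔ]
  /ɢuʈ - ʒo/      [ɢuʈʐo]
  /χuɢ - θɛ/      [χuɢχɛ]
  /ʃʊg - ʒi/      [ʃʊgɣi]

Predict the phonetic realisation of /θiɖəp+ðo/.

The data show progressive place assimilation: /ʃ/ → [x] after /g/; /ʒ/ → [ʐ] after /ʈ/; /θ/ → [χ] after /ɢ/; /ʒ/ → [ɣ] after /g/. In each pair only place changes, matching the preceding consonant, while manner and voice stay constant.
/ð/ is a voiced dental fricative. The preceding trigger /p/ is bilabial, so /ð/ must become bilabial as well.
The voiced bilabial fricative is [β], so /ð/ → [β].

[θiɖəpβo]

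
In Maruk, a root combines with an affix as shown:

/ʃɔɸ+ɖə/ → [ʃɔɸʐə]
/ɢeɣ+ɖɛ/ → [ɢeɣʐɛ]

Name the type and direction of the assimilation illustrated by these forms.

progressive manner assimilation

Underlying /ɖ/ is realised as [ʐ] next to /ɸ/; /ɸ/ itself does not change.
/ɖ/ is a stop while /ɸ/ is a fricative; the output [ʐ] is a fricative, matching the trigger — so the feature that spreads is manner.
Place and voice are unchanged, so the assimilation is partial, not total.
Checking the remaining alternation: /ɖ/ → [ʐ] after /ɣ/ (stop → fricative, matching a fricative) — only manner changes, and always toward the preceding segment.
Since the segment that changes follows the conditioning segment, the assimilation is progressive.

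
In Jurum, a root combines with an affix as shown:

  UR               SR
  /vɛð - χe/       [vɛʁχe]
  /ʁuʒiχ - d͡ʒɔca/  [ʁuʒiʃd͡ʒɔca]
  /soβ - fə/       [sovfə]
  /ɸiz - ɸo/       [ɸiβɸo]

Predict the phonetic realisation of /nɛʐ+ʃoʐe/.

[nɛʒʃoʐe]

The data show regressive place assimilation: /ð/ → [ʁ] before /χ/; /χ/ → [ʃ] before /d͡ʒ/; /β/ → [v] before /f/; /z/ → [β] before /ɸ/. In each pair only place changes, matching the following consonant, while manner and voice stay constant.
The rule targets /ʐ/ (voiced retroflex fricative), which sits before the trigger /ʃ/ (postalveolar).
A voiced postalveolar fricative is [ʒ], so the surface segment is [ʒ].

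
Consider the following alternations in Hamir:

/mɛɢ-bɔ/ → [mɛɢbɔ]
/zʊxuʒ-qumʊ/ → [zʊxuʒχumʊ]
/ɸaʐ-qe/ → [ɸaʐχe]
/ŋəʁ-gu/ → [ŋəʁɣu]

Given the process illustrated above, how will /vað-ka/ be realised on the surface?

[vaðxa]

The data show progressive manner assimilation: /q/ → [χ] after /ʒ/; /q/ → [χ] after /ʐ/; /g/ → [ɣ] after /ʁ/. In each pair only manner changes, matching the preceding consonant, while place and voice stay constant.
No alternation appears in [mɛɢbɔ]: there the adjacent consonants already agree in manner (/b/ and /ɢ/ are both stops), so this form is consistent with the same rule.
/k/ is a voiceless velar stop. The preceding trigger /ð/ is a fricative, so /k/ must become a fricative as well.
The voiceless velar fricative is [x], so /k/ → [x].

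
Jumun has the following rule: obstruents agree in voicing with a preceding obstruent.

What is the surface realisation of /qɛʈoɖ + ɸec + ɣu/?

/ɸ/ is a voiceless bilabial fricative. The preceding trigger /ɖ/ is voiced, so /ɸ/ must become voiced as well.
Changing only its voicing to voiced gives [β] — the voiced bilabial fricative.
The same rule applies at the second boundary: /ɣ/ → [x] next to /c/.

[qɛʈoɖβecxu]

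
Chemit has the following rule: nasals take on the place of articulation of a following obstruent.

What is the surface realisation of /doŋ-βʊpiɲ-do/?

[domβʊpindo]

/ŋ/ is a voiced velar nasal. The following trigger /β/ is bilabial, so /ŋ/ must become bilabial as well.
Changing only its place to bilabial gives [m] — the voiced bilabial nasal.
At the second juncture, /ɲ/ likewise becomes [n] adjacent to /d/.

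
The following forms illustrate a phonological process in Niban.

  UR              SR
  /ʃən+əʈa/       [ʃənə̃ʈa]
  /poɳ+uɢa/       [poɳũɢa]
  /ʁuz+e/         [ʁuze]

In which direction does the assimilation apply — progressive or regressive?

progressive

The vowel /ə/ surfaces as nasalised [ə̃] next to the preceding nasal /n/ — it has acquired the [+nasal] feature of its neighbour.
Likewise in the remaining data: /u/ → [ũ] after /ɳ/ — each time a vowel is nasalised next to a preceding nasal.
No change occurs in [ʁuze] because the vowel at the boundary is adjacent to an oral consonant, not a nasal (/e/ next to /z/).
Because the conditioning nasal is to the left of the vowel that changes, the process is progressive (perseverative).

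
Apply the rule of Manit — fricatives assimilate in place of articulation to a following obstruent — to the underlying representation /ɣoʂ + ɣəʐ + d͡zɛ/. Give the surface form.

The rule targets /ʂ/ (voiceless retroflex fricative), which sits before the trigger /ɣ/ (velar).
The voiceless velar fricative is [x], so /ʂ/ → [x].
The same rule applies at the second boundary: /ʐ/ → [z] next to /d͡z/.

[ɣoxɣəzd͡zɛ]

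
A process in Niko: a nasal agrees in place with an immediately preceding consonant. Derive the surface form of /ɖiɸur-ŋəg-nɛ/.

The rule targets /ŋ/ (voiced velar nasal), which sits after the trigger /r/ (alveolar).
Changing only its place to alveolar gives [n] — the voiced alveolar nasal.
The same rule applies at the second boundary: /n/ → [ŋ] next to /g/.

[ɖiɸurnəgŋɛ]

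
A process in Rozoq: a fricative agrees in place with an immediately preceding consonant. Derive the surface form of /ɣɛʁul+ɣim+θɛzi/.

[ɣɛʁulzimɸɛzi]

The rule targets /ɣ/ (voiced velar fricative), which sits after the trigger /l/ (alveolar).
A voiced alveolar fricative is [z], so the surface segment is [z].
The same rule applies at the second boundary: /θ/ → [ɸ] next to /m/.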